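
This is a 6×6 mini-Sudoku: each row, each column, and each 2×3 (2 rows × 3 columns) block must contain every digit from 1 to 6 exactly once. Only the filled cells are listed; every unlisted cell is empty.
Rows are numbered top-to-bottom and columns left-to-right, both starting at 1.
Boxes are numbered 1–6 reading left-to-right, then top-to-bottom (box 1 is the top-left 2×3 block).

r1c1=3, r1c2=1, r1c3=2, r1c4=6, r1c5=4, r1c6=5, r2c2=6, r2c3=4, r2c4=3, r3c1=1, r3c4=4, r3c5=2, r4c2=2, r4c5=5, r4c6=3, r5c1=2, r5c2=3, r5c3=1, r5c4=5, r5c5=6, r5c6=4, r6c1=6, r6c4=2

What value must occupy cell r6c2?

4

Cell r6c2 itself could take any of {4, 5} by direct elimination.
Consider where 4 can go in box 5.
r6c3 is out (column 3 already has a 4).
So the only cell in box 5 that can hold 4 is r6c2.
Therefore r6c2 = 4.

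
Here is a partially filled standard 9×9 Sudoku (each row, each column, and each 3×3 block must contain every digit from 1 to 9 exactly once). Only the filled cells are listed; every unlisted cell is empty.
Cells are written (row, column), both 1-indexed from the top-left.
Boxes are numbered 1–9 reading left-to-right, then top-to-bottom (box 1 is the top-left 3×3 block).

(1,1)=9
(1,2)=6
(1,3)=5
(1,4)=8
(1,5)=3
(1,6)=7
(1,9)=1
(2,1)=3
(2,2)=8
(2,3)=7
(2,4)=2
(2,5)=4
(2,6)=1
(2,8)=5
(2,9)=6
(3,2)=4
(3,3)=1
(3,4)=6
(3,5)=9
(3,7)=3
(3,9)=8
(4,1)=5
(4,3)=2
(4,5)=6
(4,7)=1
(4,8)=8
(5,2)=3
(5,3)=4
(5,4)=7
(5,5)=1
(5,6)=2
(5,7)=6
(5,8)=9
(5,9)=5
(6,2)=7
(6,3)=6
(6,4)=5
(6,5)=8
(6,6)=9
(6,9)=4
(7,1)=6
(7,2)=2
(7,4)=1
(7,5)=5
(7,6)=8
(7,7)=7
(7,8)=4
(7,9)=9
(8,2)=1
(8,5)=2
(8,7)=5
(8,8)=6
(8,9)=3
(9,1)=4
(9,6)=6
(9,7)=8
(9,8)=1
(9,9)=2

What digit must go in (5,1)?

Row 5 already contains {1, 2, 3, 4, 5, 6, 7, 9}.
Column 1 already contains {3, 4, 5, 6, 9}.
Its 3×3 block (box 4) already contains {2, 3, 4, 5, 6, 7}.
The only value from 1–9 not eliminated is 8, so (5,1) = 8.

8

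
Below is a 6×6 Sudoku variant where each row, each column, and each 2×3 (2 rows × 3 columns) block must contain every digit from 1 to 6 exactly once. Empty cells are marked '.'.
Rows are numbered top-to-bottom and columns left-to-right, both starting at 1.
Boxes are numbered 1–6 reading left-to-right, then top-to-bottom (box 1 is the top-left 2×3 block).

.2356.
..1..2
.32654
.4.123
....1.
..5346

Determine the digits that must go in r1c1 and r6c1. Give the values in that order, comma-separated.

For r1c1:
  Row 1 already contains {2, 3, 5, 6}.
  Column 1 already contains {}.
  Its 2×3 block (box 1) already contains {1, 2, 3}.
  The only value from 1–6 not eliminated is 4, so r1c1 = 4.
For r6c1:
  Consider where 2 can go in row 6.
  r6c2 is out (column 2 already has a 2).
  So the only cell in row 6 that can hold 2 is r6c1.
  So r6c1 = 2.

4,2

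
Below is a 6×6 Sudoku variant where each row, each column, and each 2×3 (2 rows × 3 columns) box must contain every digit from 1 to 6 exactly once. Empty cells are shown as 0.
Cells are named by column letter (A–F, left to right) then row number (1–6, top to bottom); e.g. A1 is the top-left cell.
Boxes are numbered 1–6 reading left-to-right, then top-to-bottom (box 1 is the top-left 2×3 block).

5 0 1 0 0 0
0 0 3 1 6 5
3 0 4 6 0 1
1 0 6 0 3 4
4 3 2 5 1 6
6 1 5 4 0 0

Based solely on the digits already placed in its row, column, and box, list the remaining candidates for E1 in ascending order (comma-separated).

2,4

Row 1 already contains {1, 5}.
Column E already contains {1, 3, 6}.
Its 2×3 block (box 2) already contains {1, 5, 6}.
Removing those from 1–6 leaves {2, 4} as the candidates for E1.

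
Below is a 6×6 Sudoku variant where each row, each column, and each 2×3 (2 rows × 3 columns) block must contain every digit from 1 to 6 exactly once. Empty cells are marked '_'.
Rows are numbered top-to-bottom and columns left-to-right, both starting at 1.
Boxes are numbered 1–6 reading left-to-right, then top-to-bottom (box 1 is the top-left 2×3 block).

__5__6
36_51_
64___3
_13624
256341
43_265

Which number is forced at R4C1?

Row 4 already contains {1, 2, 3, 4, 6}.
Column 1 already contains {2, 3, 4, 6}.
Its 2×3 block (box 3) already contains {1, 3, 4, 6}.
The only value from 1–6 not eliminated is 5, so R4C1 = 5.

5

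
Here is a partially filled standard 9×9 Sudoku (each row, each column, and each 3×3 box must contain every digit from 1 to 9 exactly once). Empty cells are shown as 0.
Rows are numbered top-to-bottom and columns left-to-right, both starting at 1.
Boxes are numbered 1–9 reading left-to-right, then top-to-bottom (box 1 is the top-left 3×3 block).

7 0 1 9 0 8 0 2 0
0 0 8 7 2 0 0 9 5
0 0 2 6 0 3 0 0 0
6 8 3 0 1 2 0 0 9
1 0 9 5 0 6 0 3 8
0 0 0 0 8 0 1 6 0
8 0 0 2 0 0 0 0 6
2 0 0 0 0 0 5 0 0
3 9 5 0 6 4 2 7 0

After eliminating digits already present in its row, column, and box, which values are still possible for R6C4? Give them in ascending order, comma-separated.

Row 6 already contains {1, 6, 8}.
Column 4 already contains {2, 5, 6, 7, 9}.
Its 3×3 block (box 5) already contains {1, 2, 5, 6, 8}.
Removing those from 1–9 leaves {3, 4} as the candidates for R6C4.

3,4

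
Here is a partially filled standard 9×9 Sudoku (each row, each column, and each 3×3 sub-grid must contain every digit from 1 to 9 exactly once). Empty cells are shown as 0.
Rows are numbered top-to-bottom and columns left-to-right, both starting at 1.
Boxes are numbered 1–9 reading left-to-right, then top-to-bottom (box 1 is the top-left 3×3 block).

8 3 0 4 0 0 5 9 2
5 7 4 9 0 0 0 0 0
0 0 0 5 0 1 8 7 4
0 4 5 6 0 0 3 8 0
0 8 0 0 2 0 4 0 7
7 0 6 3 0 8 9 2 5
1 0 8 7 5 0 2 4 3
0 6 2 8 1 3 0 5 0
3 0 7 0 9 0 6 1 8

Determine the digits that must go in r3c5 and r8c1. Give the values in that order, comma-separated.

3,4

For r3c5:
  Consider where 3 can go in row 3.
  r3c1 is out (column 1 already has a 3).
  r3c2 is out (column 2 already has a 3).
  r3c3 is out (box 1 already has a 3).
  So the only cell in row 3 that can hold 3 is r3c5.
  So r3c5 = 3.
For r8c1:
  Consider where 4 can go in row 8.
  r8c7 is out (column 7 already has a 4).
  r8c9 is out (column 9 already has a 4).
  So the only cell in row 8 that can hold 4 is r8c1.
  So r8c1 = 4.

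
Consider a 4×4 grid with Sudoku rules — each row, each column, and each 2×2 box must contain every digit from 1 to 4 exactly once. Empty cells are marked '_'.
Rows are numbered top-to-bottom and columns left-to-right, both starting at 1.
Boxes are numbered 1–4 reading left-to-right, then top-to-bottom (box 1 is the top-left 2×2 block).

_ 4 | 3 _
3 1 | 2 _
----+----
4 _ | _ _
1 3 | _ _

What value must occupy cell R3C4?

Cell R3C4 itself could take any of {1, 2, 3} by direct elimination.
Consider where 3 can go in column 4.
R1C4 is out (row 1 already has a 3).
R2C4 is out (row 2 already has a 3).
R4C4 is out (row 4 already has a 3).
So the only cell in column 4 that can hold 3 is R3C4.
Therefore R3C4 = 3.

3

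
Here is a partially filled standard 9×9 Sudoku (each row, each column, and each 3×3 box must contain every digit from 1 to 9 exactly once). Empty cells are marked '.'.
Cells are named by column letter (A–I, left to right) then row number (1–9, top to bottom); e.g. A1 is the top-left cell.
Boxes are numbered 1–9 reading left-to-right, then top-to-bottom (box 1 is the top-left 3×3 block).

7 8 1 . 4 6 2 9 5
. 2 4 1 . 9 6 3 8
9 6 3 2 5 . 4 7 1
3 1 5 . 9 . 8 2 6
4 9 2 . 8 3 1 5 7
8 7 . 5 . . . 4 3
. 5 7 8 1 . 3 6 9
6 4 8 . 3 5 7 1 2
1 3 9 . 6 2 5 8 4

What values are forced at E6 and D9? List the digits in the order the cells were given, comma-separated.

For E6:
  Row 6 already contains {3, 4, 5, 7, 8}.
  Column E already contains {1, 3, 4, 5, 6, 8, 9}.
  Its 3×3 block (box 5) already contains {3, 5, 8, 9}.
  The only value from 1–9 not eliminated is 2, so E6 = 2.
For D9:
  Row 9 already contains {1, 2, 3, 4, 5, 6, 8, 9}.
  Column D already contains {1, 2, 5, 8}.
  Its 3×3 block (box 8) already contains {1, 2, 3, 5, 6, 8}.
  The only value from 1–9 not eliminated is 7, so D9 = 7.

2,7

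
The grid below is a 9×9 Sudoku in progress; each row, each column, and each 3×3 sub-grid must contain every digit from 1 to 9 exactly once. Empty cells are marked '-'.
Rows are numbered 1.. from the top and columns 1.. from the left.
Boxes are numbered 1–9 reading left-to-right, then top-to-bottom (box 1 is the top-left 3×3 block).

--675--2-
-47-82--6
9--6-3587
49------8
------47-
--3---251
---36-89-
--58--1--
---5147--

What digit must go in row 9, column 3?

Cell row 9, column 3 itself could take any of {2, 8, 9} by direct elimination.
Consider where 9 can go in column 3.
row 3, column 3 is out (row 3 already has a 9).
row 4, column 3 is out (row 4 already has a 9).
row 5, column 3 is out (box 4 already has a 9).
row 7, column 3 is out (row 7 already has a 9).
So the only cell in column 3 that can hold 9 is row 9, column 3.
Therefore row 9, column 3 = 9.

9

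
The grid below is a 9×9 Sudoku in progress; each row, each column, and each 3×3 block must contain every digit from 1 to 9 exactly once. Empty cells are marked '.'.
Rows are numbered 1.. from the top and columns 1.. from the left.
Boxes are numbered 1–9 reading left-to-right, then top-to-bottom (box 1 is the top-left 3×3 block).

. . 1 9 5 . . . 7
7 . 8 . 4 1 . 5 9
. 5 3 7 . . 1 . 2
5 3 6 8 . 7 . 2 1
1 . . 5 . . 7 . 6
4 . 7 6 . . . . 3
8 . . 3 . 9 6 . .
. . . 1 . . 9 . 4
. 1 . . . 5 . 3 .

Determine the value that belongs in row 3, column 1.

Cell row 3, column 1 itself could take any of {6, 9} by direct elimination.
Consider where 9 can go in box 1.
row 1, column 1 is out (row 1 already has a 9).
row 1, column 2 is out (row 1 already has a 9).
row 2, column 2 is out (row 2 already has a 9).
So the only cell in box 1 that can hold 9 is row 3, column 1.
Therefore row 3, column 1 = 9.

9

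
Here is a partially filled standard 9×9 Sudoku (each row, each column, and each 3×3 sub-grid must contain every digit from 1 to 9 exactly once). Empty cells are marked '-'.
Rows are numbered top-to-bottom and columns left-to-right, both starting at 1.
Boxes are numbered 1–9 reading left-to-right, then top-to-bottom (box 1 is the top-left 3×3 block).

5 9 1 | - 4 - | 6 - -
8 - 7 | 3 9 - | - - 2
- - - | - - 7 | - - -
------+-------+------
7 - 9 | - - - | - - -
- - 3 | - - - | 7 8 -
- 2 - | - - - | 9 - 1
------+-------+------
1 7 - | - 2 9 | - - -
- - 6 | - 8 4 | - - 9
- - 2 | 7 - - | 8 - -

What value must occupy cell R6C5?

7

Cell R6C5 itself could take any of {3, 5, 6, 7} by direct elimination.
Consider where 7 can go in box 5.
R4C4 is out (row 4 already has a 7). R4C5 is out (row 4 already has a 7). R4C6 is out (row 4 already has a 7). R5C4 is out (row 5 already has a 7). The remaining empty cells in box 5 are similarly blocked.
So the only cell in box 5 that can hold 7 is R6C5.
Therefore R6C5 = 7.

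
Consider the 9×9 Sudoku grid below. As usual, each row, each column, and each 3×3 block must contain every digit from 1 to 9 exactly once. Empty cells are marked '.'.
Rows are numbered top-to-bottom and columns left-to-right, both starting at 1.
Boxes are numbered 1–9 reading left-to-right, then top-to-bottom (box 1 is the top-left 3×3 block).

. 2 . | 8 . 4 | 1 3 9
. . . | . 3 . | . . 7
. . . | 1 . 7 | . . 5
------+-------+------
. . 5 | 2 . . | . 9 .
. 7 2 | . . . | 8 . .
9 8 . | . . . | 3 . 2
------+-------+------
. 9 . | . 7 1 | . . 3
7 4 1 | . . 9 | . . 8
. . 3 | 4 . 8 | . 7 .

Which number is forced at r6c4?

7

Cell r6c4 itself could take any of {5, 6, 7} by direct elimination.
Consider where 7 can go in column 4.
r2c4 is out (row 2 already has a 7).
r5c4 is out (row 5 already has a 7).
r7c4 is out (row 7 already has a 7).
r8c4 is out (row 8 already has a 7).
So the only cell in column 4 that can hold 7 is r6c4.
Therefore r6c4 = 7.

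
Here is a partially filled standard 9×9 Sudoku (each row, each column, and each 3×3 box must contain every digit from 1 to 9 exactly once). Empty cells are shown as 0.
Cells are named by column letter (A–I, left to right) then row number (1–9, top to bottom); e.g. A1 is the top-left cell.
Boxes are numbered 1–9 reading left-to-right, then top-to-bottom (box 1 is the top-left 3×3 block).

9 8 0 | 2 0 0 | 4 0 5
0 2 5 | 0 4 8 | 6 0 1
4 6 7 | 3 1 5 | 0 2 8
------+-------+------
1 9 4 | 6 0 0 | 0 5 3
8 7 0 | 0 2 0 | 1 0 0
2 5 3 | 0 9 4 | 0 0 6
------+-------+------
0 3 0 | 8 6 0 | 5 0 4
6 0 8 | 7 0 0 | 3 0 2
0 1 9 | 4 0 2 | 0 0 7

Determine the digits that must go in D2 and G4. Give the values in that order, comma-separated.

For D2:
  Row 2 already contains {1, 2, 4, 5, 6, 8}.
  Column D already contains {2, 3, 4, 6, 7, 8}.
  Its 3×3 block (box 2) already contains {1, 2, 3, 4, 5, 8}.
  The only value from 1–9 not eliminated is 9, so D2 = 9.
For G4:
  Consider where 2 can go in box 6.
  H5 is out (row 5 already has a 2).
  I5 is out (row 5 already has a 2).
  G6 is out (row 6 already has a 2).
  H6 is out (row 6 already has a 2).
  So the only cell in box 6 that can hold 2 is G4.
  So G4 = 2.

9,2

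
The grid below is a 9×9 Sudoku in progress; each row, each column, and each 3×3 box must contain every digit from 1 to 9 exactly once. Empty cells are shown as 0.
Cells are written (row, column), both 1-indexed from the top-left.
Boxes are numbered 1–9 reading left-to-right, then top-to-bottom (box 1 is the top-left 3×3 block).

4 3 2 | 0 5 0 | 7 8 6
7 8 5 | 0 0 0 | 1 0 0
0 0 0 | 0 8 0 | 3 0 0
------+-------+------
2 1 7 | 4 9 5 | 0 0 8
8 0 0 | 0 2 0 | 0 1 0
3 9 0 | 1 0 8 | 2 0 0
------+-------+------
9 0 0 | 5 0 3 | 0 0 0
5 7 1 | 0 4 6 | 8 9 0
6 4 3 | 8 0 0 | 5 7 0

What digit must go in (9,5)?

Row 9 already contains {3, 4, 5, 6, 7, 8}.
Column 5 already contains {2, 4, 5, 8, 9}.
Its 3×3 block (box 8) already contains {3, 4, 5, 6, 8}.
The only value from 1–9 not eliminated is 1, so (9,5) = 1.

1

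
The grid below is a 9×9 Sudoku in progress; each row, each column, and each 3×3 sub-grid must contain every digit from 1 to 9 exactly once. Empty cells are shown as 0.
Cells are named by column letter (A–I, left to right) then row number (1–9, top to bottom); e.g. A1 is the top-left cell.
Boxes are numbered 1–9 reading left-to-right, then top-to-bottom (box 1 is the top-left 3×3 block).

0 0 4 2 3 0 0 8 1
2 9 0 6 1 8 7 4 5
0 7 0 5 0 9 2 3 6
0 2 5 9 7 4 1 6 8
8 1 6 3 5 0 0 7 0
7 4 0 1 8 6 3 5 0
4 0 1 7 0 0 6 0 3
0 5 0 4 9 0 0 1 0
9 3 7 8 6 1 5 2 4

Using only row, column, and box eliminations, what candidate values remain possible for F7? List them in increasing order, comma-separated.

Row 7 already contains {1, 3, 4, 6, 7}.
Column F already contains {1, 4, 6, 8, 9}.
Its 3×3 block (box 8) already contains {1, 4, 6, 7, 8, 9}.
Removing those from 1–9 leaves {2, 5} as the candidates for F7.

2,5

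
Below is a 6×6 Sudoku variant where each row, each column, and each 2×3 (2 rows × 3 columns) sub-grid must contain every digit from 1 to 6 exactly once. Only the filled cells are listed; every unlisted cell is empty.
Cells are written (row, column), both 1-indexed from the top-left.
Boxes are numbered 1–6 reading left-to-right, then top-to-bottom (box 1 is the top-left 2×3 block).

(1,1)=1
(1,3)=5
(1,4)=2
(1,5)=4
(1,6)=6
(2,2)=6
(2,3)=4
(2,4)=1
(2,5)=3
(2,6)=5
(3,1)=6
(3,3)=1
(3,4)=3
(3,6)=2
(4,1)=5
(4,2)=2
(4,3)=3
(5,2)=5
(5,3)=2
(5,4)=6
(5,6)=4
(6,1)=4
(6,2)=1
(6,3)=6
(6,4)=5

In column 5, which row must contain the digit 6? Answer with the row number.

4

Consider where 6 can go in column 5.
(3,5) is out (row 3 already has a 6).
(5,5) is out (row 5 already has a 6).
(6,5) is out (row 6 already has a 6).
So the only cell in column 5 that can hold 6 is (4,5).
That is row 4.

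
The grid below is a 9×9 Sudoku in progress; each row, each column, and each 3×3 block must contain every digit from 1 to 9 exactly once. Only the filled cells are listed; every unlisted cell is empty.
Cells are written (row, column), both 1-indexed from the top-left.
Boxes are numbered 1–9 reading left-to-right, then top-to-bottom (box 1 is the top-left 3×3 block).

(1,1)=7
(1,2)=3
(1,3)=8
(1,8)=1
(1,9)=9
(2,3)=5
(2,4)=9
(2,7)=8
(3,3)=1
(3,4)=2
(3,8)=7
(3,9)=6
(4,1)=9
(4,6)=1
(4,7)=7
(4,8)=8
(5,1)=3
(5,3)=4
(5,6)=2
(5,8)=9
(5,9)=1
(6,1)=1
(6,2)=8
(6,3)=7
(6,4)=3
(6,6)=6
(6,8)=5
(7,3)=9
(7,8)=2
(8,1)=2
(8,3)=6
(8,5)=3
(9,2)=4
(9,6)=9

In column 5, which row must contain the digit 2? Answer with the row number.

9

Consider where 2 can go in column 5.
(1,5) is out (box 2 already has a 2). (2,5) is out (box 2 already has a 2). (3,5) is out (row 3 already has a 2). (4,5) is out (box 5 already has a 2). The remaining empty cells in column 5 are similarly blocked.
So the only cell in column 5 that can hold 2 is (9,5).
That is row 9.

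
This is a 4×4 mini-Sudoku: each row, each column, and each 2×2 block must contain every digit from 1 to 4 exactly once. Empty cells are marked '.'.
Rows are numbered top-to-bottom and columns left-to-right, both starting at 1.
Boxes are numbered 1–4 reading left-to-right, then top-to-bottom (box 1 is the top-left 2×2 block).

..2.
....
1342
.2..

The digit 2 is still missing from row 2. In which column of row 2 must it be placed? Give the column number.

Consider where 2 can go in row 2.
r2c2 is out (column 2 already has a 2).
r2c3 is out (column 3 already has a 2).
r2c4 is out (column 4 already has a 2).
So the only cell in row 2 that can hold 2 is r2c1.
That is column 1.

1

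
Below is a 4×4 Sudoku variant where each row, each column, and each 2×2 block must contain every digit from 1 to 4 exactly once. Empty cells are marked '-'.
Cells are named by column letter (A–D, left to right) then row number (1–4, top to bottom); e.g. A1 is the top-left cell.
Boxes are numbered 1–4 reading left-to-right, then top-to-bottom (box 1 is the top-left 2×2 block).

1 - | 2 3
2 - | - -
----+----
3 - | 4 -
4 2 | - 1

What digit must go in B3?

Row 3 already contains {3, 4}.
Column B already contains {2}.
Its 2×2 block (box 3) already contains {2, 3, 4}.
The only value from 1–4 not eliminated is 1, so B3 = 1.

1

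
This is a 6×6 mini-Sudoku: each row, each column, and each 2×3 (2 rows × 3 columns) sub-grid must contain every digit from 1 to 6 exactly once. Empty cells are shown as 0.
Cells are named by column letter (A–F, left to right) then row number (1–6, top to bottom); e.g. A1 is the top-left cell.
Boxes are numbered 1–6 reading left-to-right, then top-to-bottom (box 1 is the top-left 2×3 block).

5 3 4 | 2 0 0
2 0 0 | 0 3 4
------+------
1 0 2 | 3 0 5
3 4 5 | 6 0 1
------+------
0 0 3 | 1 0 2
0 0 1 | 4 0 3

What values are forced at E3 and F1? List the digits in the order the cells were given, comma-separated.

For E3:
  Row 3 already contains {1, 2, 3, 5}.
  Column E already contains {3}.
  Its 2×3 block (box 4) already contains {1, 3, 5, 6}.
  The only value from 1–6 not eliminated is 4, so E3 = 4.
For F1:
  Row 1 already contains {2, 3, 4, 5}.
  Column F already contains {1, 2, 3, 4, 5}.
  Its 2×3 block (box 2) already contains {2, 3, 4}.
  The only value from 1–6 not eliminated is 6, so F1 = 6.

4,6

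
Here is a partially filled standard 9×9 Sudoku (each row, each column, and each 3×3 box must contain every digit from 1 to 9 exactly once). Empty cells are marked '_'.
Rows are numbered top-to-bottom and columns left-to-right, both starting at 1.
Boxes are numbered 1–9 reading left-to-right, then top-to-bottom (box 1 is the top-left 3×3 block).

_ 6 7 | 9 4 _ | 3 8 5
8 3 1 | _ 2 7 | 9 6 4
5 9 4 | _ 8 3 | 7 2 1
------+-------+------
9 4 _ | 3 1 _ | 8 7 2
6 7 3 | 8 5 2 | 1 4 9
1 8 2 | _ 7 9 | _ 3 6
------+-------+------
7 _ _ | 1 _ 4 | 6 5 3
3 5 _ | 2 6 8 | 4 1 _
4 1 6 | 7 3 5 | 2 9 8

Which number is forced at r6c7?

Row 6 already contains {1, 2, 3, 6, 7, 8, 9}.
Column 7 already contains {1, 2, 3, 4, 6, 7, 8, 9}.
Its 3×3 block (box 6) already contains {1, 2, 3, 4, 6, 7, 8, 9}.
The only value from 1–9 not eliminated is 5, so r6c7 = 5.

5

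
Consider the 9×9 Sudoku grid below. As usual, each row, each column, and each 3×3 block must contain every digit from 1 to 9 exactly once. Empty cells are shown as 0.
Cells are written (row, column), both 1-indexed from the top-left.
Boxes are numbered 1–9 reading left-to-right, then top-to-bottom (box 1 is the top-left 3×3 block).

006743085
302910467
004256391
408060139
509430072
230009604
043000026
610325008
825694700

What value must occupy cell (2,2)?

5

Cell (2,2) itself could take any of {5, 8} by direct elimination.
Consider where 5 can go in row 2.
(2,6) is out (column 6 already has a 5).
So the only cell in row 2 that can hold 5 is (2,2).
Therefore (2,2) = 5.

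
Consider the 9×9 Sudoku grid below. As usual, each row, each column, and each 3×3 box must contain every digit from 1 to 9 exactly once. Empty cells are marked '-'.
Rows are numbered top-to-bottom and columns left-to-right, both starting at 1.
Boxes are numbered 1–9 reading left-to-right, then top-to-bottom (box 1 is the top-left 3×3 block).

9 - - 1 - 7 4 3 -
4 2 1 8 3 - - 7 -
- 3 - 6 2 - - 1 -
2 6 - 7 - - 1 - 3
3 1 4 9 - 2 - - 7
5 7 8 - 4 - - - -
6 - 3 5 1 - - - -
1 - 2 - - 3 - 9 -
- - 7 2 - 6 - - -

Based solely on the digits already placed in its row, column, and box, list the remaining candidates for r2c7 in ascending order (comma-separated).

5,6,9

Row 2 already contains {1, 2, 3, 4, 7, 8}.
Column 7 already contains {1, 4}.
Its 3×3 block (box 3) already contains {1, 3, 4, 7}.
Removing those from 1–9 leaves {5, 6, 9} as the candidates for r2c7.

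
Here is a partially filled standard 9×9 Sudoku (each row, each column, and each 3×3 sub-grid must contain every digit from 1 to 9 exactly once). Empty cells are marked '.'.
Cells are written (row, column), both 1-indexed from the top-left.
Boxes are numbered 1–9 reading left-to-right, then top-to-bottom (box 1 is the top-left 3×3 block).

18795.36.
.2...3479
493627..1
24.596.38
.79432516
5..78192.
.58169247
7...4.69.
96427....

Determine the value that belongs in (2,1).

6

Row 2 already contains {2, 3, 4, 7, 9}.
Column 1 already contains {1, 2, 4, 5, 7, 9}.
Its 3×3 block (box 1) already contains {1, 2, 3, 4, 7, 8, 9}.
The only value from 1–9 not eliminated is 6, so (2,1) = 6.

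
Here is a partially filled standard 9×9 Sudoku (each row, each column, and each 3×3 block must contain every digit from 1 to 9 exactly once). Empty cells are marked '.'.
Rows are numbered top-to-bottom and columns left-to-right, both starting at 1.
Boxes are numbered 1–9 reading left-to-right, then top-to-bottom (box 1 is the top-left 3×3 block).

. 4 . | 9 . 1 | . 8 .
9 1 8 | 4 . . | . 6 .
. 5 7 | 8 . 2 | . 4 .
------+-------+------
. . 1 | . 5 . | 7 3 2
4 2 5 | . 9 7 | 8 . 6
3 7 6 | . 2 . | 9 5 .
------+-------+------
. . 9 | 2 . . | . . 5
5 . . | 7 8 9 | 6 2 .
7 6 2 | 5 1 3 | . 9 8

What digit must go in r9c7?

Row 9 already contains {1, 2, 3, 5, 6, 7, 8, 9}.
Column 7 already contains {6, 7, 8, 9}.
Its 3×3 block (box 9) already contains {2, 5, 6, 8, 9}.
The only value from 1–9 not eliminated is 4, so r9c7 = 4.

4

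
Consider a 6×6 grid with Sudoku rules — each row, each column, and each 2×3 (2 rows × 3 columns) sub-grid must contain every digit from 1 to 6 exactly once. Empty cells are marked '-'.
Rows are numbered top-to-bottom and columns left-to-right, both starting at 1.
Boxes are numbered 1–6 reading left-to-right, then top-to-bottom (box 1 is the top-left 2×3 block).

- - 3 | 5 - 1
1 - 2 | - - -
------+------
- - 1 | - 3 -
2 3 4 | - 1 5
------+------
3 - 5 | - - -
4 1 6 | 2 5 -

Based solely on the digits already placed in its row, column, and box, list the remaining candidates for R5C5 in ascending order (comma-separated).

Row 5 already contains {3, 5}.
Column 5 already contains {1, 3, 5}.
Its 2×3 block (box 6) already contains {2, 5}.
Removing those from 1–6 leaves {4, 6} as the candidates for R5C5.

4,6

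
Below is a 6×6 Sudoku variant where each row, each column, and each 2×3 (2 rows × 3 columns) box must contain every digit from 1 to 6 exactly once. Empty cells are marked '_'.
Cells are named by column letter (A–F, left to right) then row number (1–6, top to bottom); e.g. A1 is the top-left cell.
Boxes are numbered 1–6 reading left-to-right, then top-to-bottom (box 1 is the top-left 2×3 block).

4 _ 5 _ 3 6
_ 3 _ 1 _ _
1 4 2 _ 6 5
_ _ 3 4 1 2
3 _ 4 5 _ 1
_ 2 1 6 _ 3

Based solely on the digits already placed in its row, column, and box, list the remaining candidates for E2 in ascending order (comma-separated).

2,4,5

Row 2 already contains {1, 3}.
Column E already contains {1, 3, 6}.
Its 2×3 block (box 2) already contains {1, 3, 6}.
Removing those from 1–6 leaves {2, 4, 5} as the candidates for E2.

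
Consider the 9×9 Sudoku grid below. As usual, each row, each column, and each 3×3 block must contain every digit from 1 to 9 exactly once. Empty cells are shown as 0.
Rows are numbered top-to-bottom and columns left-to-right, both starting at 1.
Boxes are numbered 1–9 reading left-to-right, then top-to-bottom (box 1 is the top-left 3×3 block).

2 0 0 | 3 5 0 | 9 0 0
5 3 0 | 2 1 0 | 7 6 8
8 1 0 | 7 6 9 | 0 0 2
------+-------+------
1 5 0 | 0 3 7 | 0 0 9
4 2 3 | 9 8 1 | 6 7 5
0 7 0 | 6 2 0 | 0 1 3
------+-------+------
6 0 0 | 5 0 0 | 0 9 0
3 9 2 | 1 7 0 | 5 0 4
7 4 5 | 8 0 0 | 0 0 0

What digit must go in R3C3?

Row 3 already contains {1, 2, 6, 7, 8, 9}.
Column 3 already contains {2, 3, 5}.
Its 3×3 block (box 1) already contains {1, 2, 3, 5, 8}.
The only value from 1–9 not eliminated is 4, so R3C3 = 4.

4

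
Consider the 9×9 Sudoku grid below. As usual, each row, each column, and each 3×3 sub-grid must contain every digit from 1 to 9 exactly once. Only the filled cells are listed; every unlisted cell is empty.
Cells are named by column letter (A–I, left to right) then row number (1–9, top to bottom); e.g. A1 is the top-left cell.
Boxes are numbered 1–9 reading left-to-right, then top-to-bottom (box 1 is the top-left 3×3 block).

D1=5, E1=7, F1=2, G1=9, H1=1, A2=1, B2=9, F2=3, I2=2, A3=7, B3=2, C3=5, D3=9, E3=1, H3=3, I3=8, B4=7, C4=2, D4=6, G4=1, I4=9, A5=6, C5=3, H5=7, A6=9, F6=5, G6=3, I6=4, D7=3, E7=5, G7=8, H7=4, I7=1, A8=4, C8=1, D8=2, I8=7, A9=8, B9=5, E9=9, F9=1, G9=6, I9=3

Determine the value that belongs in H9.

Row 9 already contains {1, 3, 5, 6, 8, 9}.
Column H already contains {1, 3, 4, 7}.
Its 3×3 block (box 9) already contains {1, 3, 4, 6, 7, 8}.
The only value from 1–9 not eliminated is 2, so H9 = 2.

2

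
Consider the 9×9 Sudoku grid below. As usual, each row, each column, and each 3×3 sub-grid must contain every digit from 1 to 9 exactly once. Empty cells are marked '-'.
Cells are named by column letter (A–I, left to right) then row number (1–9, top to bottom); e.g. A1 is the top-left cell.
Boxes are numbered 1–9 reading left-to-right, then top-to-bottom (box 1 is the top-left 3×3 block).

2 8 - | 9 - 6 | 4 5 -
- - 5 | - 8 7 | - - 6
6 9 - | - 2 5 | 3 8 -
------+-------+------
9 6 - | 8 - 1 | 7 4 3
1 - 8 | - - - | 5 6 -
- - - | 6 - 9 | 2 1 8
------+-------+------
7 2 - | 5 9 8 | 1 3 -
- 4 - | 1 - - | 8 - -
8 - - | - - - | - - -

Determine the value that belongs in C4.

Row 4 already contains {1, 3, 4, 6, 7, 8, 9}.
Column C already contains {5, 8}.
Its 3×3 block (box 4) already contains {1, 6, 8, 9}.
The only value from 1–9 not eliminated is 2, so C4 = 2.

2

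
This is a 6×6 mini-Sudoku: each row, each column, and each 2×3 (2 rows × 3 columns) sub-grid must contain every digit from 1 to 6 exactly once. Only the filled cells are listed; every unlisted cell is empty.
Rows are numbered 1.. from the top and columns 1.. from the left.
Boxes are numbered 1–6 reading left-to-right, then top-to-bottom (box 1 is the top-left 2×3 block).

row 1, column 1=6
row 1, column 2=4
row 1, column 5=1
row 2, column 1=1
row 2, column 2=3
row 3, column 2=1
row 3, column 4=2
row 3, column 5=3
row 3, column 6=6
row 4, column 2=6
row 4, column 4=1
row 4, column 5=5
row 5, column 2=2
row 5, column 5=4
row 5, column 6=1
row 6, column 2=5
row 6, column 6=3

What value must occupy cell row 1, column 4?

3

Cell row 1, column 4 itself could take any of {3, 5} by direct elimination.
Consider where 3 can go in column 4.
row 2, column 4 is out (row 2 already has a 3).
row 5, column 4 is out (box 6 already has a 3).
row 6, column 4 is out (row 6 already has a 3).
So the only cell in column 4 that can hold 3 is row 1, column 4.
Therefore row 1, column 4 = 3.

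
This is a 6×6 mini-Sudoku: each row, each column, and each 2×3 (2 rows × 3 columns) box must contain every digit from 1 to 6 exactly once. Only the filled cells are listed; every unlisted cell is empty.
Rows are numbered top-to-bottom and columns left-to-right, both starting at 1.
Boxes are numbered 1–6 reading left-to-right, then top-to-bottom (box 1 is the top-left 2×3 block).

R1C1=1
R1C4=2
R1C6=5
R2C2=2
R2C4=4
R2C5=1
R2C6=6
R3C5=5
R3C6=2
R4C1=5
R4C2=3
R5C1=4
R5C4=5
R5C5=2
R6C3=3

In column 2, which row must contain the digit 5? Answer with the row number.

Consider where 5 can go in column 2.
R1C2 is out (row 1 already has a 5).
R3C2 is out (row 3 already has a 5).
R5C2 is out (row 5 already has a 5).
So the only cell in column 2 that can hold 5 is R6C2.
That is row 6.

6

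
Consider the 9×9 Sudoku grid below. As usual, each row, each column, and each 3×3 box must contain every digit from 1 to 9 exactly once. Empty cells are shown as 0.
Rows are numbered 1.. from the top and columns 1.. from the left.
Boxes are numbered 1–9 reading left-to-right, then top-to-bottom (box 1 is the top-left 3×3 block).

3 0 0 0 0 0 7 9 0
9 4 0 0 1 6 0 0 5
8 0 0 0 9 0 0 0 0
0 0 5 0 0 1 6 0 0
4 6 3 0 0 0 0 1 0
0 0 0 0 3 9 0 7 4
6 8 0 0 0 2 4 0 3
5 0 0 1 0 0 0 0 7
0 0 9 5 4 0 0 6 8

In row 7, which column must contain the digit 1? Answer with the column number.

3

Consider where 1 can go in row 7.
row 7, column 4 is out (column 4 already has a 1).
row 7, column 5 is out (column 5 already has a 1).
row 7, column 8 is out (column 8 already has a 1).
So the only cell in row 7 that can hold 1 is row 7, column 3.
That is column 3.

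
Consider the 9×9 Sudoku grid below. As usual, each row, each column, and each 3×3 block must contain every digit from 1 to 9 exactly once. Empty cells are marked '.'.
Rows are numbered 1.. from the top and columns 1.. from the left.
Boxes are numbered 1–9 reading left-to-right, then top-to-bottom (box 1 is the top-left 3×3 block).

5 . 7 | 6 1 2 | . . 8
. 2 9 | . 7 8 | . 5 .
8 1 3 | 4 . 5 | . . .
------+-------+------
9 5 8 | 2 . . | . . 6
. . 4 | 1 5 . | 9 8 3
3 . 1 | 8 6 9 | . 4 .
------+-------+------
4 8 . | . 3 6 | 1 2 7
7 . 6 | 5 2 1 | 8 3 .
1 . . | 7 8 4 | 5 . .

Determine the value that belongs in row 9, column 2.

3

Cell row 9, column 2 itself could take any of {3, 9} by direct elimination.
Consider where 3 can go in column 2.
row 1, column 2 is out (box 1 already has a 3).
row 5, column 2 is out (row 5 already has a 3).
row 6, column 2 is out (row 6 already has a 3).
row 8, column 2 is out (row 8 already has a 3).
So the only cell in column 2 that can hold 3 is row 9, column 2.
Therefore row 9, column 2 = 3.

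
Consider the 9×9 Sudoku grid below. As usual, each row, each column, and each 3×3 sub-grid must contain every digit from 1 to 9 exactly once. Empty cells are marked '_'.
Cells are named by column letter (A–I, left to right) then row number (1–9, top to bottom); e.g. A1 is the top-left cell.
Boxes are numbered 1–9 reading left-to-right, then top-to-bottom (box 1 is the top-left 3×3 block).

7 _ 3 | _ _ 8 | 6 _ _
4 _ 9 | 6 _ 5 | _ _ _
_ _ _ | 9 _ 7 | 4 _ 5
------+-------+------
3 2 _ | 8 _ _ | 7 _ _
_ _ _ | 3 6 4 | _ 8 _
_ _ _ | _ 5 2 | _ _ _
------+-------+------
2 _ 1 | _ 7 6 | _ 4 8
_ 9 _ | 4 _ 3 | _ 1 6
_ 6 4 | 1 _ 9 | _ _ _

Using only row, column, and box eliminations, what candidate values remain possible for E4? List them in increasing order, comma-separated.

1,9

Row 4 already contains {2, 3, 7, 8}.
Column E already contains {5, 6, 7}.
Its 3×3 block (box 5) already contains {2, 3, 4, 5, 6, 8}.
Removing those from 1–9 leaves {1, 9} as the candidates for E4.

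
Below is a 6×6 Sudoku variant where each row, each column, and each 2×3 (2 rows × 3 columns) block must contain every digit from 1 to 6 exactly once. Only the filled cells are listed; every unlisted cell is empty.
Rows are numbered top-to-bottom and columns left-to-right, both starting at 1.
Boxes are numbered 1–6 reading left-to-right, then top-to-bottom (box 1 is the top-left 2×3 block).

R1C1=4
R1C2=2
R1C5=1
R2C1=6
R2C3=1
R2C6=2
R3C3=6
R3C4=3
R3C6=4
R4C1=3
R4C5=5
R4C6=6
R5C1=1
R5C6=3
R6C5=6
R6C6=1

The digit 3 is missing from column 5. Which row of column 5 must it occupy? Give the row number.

Consider where 3 can go in column 5.
R3C5 is out (row 3 already has a 3).
R5C5 is out (row 5 already has a 3).
So the only cell in column 5 that can hold 3 is R2C5.
That is row 2.

2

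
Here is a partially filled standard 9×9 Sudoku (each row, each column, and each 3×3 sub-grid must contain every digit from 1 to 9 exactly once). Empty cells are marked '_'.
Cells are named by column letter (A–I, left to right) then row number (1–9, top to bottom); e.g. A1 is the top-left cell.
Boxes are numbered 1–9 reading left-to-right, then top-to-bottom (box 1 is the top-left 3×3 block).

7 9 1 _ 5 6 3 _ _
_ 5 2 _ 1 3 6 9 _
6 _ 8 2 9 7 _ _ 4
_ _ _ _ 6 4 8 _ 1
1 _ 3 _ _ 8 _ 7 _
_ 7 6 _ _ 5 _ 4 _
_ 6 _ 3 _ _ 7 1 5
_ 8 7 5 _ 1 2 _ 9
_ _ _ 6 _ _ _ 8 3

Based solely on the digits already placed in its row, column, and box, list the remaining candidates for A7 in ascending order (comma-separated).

2,4,9

Row 7 already contains {1, 3, 5, 6, 7}.
Column A already contains {1, 6, 7}.
Its 3×3 block (box 7) already contains {6, 7, 8}.
Removing those from 1–9 leaves {2, 4, 9} as the candidates for A7.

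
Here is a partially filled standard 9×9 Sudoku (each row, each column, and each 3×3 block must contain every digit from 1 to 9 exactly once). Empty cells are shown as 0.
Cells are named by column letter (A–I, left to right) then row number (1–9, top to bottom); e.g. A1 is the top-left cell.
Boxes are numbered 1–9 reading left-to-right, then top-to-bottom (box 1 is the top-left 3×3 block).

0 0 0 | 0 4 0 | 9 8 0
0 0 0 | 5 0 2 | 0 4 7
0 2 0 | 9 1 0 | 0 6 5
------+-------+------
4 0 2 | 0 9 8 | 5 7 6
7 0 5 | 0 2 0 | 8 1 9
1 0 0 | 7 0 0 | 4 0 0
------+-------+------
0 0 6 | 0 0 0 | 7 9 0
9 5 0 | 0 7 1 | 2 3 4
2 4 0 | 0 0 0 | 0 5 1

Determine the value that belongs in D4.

Cell D4 itself could take any of {1, 3} by direct elimination.
Consider where 1 can go in box 5.
D5 is out (row 5 already has a 1).
F5 is out (row 5 already has a 1).
E6 is out (row 6 already has a 1).
F6 is out (row 6 already has a 1).
So the only cell in box 5 that can hold 1 is D4.
Therefore D4 = 1.

1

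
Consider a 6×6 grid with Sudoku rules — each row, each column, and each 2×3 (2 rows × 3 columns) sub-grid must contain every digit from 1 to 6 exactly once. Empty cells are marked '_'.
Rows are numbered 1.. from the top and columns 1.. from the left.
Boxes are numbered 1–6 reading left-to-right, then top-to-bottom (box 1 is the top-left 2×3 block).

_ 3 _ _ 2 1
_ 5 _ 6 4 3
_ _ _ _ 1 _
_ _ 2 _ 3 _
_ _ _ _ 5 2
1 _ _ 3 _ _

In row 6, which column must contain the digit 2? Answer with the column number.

2

Consider where 2 can go in row 6.
row 6, column 3 is out (column 3 already has a 2).
row 6, column 5 is out (column 5 already has a 2).
row 6, column 6 is out (column 6 already has a 2).
So the only cell in row 6 that can hold 2 is row 6, column 2.
That is column 2.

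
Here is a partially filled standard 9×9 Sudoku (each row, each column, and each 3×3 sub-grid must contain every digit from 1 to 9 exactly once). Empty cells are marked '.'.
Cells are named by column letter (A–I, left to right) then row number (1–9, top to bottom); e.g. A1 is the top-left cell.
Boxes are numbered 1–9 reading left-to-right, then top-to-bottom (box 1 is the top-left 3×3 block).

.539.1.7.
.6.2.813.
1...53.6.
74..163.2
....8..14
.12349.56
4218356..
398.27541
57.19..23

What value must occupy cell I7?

7

Cell I7 itself could take any of {7, 9} by direct elimination.
Consider where 7 can go in column I.
I1 is out (row 1 already has a 7).
I2 is out (box 3 already has a 7).
I3 is out (box 3 already has a 7).
So the only cell in column I that can hold 7 is I7.
Therefore I7 = 7.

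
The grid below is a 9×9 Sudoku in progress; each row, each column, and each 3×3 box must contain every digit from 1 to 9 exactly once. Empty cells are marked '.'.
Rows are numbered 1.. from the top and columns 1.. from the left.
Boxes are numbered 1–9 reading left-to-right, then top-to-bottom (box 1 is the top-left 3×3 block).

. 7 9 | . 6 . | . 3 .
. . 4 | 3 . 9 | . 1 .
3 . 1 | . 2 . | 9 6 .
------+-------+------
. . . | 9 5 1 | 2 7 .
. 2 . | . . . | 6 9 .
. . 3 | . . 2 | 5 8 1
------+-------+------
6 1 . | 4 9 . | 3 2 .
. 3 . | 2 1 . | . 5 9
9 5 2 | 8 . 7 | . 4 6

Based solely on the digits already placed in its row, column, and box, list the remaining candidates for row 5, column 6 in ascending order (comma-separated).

3,4,8

Row 5 already contains {2, 6, 9}.
Column 6 already contains {1, 2, 7, 9}.
Its 3×3 block (box 5) already contains {1, 2, 5, 9}.
Removing those from 1–9 leaves {3, 4, 8} as the candidates for row 5, column 6.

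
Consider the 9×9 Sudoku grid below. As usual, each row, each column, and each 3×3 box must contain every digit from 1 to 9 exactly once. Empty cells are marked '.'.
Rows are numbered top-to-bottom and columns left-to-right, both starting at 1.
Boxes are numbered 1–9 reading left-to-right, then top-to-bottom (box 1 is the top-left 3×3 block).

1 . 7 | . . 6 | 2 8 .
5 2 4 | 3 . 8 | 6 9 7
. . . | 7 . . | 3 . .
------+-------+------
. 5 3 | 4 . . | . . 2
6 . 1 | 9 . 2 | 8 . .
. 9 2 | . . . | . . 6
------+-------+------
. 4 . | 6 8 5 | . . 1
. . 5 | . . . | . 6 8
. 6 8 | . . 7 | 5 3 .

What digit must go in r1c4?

Row 1 already contains {1, 2, 6, 7, 8}.
Column 4 already contains {3, 4, 6, 7, 9}.
Its 3×3 block (box 2) already contains {3, 6, 7, 8}.
The only value from 1–9 not eliminated is 5, so r1c4 = 5.

5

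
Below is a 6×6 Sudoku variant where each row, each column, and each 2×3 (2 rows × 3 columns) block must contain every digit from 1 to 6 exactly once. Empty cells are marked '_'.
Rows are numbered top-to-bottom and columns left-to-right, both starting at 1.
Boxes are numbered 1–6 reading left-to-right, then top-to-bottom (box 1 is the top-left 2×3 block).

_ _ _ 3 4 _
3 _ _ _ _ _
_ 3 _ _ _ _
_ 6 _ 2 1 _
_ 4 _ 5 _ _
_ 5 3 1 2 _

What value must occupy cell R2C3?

4

Cell R2C3 itself could take any of {1, 2, 4, 5, 6} by direct elimination.
Consider where 4 can go in row 2.
R2C2 is out (column 2 already has a 4).
R2C4 is out (box 2 already has a 4).
R2C5 is out (column 5 already has a 4).
R2C6 is out (box 2 already has a 4).
So the only cell in row 2 that can hold 4 is R2C3.
Therefore R2C3 = 4.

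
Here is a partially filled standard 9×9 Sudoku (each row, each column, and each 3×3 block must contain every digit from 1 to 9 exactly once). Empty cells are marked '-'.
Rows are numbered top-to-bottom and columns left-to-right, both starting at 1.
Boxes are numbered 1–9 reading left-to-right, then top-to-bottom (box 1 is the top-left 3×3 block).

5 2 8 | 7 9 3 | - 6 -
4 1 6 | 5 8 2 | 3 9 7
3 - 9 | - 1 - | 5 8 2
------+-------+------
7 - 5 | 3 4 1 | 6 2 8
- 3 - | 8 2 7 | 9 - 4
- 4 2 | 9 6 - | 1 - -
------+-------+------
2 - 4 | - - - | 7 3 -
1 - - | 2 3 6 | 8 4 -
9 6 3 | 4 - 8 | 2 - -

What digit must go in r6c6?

Row 6 already contains {1, 2, 4, 6, 9}.
Column 6 already contains {1, 2, 3, 6, 7, 8}.
Its 3×3 block (box 5) already contains {1, 2, 3, 4, 6, 7, 8, 9}.
The only value from 1–9 not eliminated is 5, so r6c6 = 5.

5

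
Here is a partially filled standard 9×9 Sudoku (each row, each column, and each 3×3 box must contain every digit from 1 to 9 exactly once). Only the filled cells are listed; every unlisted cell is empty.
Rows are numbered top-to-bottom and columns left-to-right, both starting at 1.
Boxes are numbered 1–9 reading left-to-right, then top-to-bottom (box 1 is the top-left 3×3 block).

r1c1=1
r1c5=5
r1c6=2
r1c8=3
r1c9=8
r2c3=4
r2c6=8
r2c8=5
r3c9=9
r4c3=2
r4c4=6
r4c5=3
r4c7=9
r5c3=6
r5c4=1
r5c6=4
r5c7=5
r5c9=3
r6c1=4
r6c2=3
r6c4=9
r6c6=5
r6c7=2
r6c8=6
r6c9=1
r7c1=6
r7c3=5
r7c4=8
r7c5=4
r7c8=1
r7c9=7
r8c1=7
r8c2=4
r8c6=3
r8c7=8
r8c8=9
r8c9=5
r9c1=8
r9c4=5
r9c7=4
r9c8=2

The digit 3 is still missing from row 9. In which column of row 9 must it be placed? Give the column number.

3

Consider where 3 can go in row 9.
r9c2 is out (column 2 already has a 3).
r9c5 is out (column 5 already has a 3).
r9c6 is out (column 6 already has a 3).
r9c9 is out (column 9 already has a 3).
So the only cell in row 9 that can hold 3 is r9c3.
That is column 3.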